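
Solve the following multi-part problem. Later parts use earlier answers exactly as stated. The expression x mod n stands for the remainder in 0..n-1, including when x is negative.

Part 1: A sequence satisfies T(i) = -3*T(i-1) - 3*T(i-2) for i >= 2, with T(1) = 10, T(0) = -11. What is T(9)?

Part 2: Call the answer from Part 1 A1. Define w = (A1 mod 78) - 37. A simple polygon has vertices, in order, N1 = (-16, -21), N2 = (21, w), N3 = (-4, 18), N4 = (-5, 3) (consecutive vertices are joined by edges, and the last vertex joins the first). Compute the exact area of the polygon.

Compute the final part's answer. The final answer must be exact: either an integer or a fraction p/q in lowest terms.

513

Part 1: T(2) = -3*(10) - 3*(-11) = 3; iterating: T(2)=3, T(3)=-39, T(4)=108, T(5)=-207, T(6)=297, T(7)=-270, T(8)=-81, T(9)=1053; answer 1053
Part 2: A1 = 1053; w = 2; cross terms: (-16*2 - 21*-21)=409, (21*18 - -4*2)=386, (-4*3 - -5*18)=78, (-5*-21 - -16*3)=153; twice the area = |1026| = 1026; area = 513; answer 513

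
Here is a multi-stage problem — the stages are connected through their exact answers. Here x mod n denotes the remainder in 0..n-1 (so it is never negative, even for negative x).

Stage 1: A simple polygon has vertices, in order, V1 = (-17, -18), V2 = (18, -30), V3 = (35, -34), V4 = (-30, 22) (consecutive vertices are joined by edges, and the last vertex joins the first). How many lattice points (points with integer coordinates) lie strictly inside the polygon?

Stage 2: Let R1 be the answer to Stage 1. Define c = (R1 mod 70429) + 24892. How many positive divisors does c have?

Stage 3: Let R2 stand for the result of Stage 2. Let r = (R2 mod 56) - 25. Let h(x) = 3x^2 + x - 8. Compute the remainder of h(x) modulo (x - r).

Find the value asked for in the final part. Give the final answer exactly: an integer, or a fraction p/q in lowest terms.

Stage 1: cross terms: (-17*-30 - 18*-18)=834, (18*-34 - 35*-30)=438, (35*22 - -30*-34)=-250, (-30*-18 - -17*22)=914; twice the area = |1936| = 1936; area = 968; boundary points = 1 + 1 + 1 + 1 = 4; strictly interior points = area - boundary/2 + 1 = 967; answer 967
Stage 2: R1 = 967; c = 25859; 25859 = 19 * 1361; number of divisors = (1+1) * (1+1) = 4; answer 4
Stage 3: R2 = 4; r = -21; remainder = value at the root: 3*(-21)^2 + 1*(-21)^1 - 8 = (1323) + (-21) + (-8) = 1294; answer 1294

1294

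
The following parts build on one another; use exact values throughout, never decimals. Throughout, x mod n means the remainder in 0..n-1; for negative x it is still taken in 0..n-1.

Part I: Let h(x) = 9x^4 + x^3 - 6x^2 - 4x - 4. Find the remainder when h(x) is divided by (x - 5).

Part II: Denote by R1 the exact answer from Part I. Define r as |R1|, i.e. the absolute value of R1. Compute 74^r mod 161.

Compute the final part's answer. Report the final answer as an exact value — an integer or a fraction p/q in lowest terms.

Part I: remainder = value at the root: 9*(5)^4 + 1*(5)^3 - 6*(5)^2 - 4*(5)^1 - 4 = (5625) + (125) + (-150) + (-20) + (-4) = 5576; answer 5576
Part II: R1 = 5576; r = 5576; squarings mod 161: 74^1=74, 74^2=2, 74^4=4, 74^8=16, 74^16=95, 74^32=9, 74^64=81, 74^128=121, 74^256=151, 74^512=100, 74^1024=18, 74^2048=2, 74^4096=4; 74^5576 = 74^8 * 74^64 * 74^128 * 74^256 * 74^1024 * 74^4096 = 9 (mod 161); answer 9

9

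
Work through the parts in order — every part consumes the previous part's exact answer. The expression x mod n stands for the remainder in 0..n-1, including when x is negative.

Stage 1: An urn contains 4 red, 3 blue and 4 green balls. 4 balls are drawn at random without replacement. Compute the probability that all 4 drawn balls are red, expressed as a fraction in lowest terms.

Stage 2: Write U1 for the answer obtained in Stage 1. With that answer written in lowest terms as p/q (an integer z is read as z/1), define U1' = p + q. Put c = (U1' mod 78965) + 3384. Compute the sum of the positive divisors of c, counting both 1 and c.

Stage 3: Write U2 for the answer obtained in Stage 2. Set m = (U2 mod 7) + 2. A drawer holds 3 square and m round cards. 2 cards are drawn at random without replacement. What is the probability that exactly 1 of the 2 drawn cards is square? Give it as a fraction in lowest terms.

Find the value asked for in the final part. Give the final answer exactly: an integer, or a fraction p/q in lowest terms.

Stage 1: total draws C(11,4) = 330; favorable C(4,4) = 1; P = 1/330; answer 1/330
Stage 2: U1 = 1/330; threaded value p + q = 331; c = 3715; 3715 = 5 * 743; sigma = (1 + 5) * (1 + 743) = 6 * 744 = 4464; answer 4464
Stage 3: U2 = 4464; m = 7; total draws C(10,2) = 45; favorable C(3,1)*C(7,1) = 21; P = 7/15; answer 7/15

7/15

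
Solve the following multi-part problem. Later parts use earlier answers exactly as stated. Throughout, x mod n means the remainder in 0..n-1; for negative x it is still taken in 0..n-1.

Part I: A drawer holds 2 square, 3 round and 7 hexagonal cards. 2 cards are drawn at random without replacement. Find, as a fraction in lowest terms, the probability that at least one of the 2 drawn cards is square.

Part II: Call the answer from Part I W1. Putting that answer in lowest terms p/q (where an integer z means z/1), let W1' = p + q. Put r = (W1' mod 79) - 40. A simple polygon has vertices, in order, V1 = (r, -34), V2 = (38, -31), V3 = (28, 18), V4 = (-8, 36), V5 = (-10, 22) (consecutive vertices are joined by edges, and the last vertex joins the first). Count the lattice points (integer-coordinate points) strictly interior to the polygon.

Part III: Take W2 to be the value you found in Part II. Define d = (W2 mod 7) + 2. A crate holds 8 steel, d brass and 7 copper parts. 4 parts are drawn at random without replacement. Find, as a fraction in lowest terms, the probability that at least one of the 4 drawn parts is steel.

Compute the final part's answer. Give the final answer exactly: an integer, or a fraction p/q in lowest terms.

161/170

Part I: total draws C(12,2) = 66; complement C(10,2) = 45; favorable 66 - 45 = 21; P = 7/22; answer 7/22
Part II: W1 = 7/22; threaded value p + q = 29; r = -11; cross terms: (-11*-31 - 38*-34)=1633, (38*18 - 28*-31)=1552, (28*36 - -8*18)=1152, (-8*22 - -10*36)=184, (-10*-34 - -11*22)=582; twice the area = |5103| = 5103; area = 5103/2; boundary points = 1 + 1 + 18 + 2 + 1 = 23; strictly interior points = area - boundary/2 + 1 = 2541; answer 2541
Part III: W2 = 2541; d = 2; total draws C(17,4) = 2380; complement C(9,4) = 126; favorable 2380 - 126 = 2254; P = 161/170; answer 161/170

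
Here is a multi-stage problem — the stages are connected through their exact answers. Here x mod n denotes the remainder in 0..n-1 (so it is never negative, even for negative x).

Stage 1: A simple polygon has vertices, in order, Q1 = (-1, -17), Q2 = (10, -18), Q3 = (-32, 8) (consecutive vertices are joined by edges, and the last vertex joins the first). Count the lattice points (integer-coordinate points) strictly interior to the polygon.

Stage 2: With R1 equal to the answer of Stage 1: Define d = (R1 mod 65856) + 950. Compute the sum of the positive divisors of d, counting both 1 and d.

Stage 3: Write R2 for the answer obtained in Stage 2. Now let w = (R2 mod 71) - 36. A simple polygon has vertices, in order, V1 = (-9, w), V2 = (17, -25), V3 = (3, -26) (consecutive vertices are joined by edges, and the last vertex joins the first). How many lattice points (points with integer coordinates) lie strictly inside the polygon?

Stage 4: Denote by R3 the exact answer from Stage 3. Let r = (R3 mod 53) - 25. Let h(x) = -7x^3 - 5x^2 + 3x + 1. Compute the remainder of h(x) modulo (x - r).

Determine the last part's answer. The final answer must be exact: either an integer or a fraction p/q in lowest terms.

22456

Stage 1: cross terms: (-1*-18 - 10*-17)=188, (10*8 - -32*-18)=-496, (-32*-17 - -1*8)=552; twice the area = |244| = 244; area = 122; boundary points = 1 + 2 + 1 = 4; strictly interior points = area - boundary/2 + 1 = 121; answer 121
Stage 2: R1 = 121; d = 1071; 1071 = 3^2 * 7 * 17; sigma = (1 + 3 + 9) * (1 + 7) * (1 + 17) = 13 * 8 * 18 = 1872; answer 1872
Stage 3: R2 = 1872; w = -10; cross terms: (-9*-25 - 17*-10)=395, (17*-26 - 3*-25)=-367, (3*-10 - -9*-26)=-264; twice the area = |-236| = 236; area = 118; boundary points = 1 + 1 + 4 = 6; strictly interior points = area - boundary/2 + 1 = 116; answer 116
Stage 4: R3 = 116; r = -15; remainder = value at the root: -7*(-15)^3 - 5*(-15)^2 + 3*(-15)^1 + 1 = (23625) + (-1125) + (-45) + (1) = 22456; answer 22456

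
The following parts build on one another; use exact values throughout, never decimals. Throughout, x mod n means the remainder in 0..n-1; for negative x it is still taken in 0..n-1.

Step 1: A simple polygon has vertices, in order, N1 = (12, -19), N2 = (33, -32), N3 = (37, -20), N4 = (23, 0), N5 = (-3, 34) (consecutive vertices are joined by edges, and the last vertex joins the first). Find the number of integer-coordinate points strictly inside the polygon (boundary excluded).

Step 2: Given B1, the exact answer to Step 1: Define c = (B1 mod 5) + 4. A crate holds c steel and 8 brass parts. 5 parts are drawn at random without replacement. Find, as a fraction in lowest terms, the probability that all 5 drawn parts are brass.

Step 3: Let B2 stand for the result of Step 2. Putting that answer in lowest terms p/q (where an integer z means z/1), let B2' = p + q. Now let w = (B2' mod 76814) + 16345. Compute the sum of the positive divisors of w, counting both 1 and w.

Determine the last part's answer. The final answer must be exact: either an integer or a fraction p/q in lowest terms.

16452

Step 1: cross terms: (12*-32 - 33*-19)=243, (33*-20 - 37*-32)=524, (37*0 - 23*-20)=460, (23*34 - -3*0)=782, (-3*-19 - 12*34)=-351; twice the area = |1658| = 1658; area = 829; boundary points = 1 + 4 + 2 + 2 + 1 = 10; strictly interior points = area - boundary/2 + 1 = 825; answer 825
Step 2: B1 = 825; c = 4; total draws C(12,5) = 792; favorable C(8,5) = 56; P = 7/99; answer 7/99
Step 3: B2 = 7/99; threaded value p + q = 106; w = 16451; 16451 is prime, so its only divisors are 1 and 16451; sigma = 1 + 16451 = 16452; answer 16452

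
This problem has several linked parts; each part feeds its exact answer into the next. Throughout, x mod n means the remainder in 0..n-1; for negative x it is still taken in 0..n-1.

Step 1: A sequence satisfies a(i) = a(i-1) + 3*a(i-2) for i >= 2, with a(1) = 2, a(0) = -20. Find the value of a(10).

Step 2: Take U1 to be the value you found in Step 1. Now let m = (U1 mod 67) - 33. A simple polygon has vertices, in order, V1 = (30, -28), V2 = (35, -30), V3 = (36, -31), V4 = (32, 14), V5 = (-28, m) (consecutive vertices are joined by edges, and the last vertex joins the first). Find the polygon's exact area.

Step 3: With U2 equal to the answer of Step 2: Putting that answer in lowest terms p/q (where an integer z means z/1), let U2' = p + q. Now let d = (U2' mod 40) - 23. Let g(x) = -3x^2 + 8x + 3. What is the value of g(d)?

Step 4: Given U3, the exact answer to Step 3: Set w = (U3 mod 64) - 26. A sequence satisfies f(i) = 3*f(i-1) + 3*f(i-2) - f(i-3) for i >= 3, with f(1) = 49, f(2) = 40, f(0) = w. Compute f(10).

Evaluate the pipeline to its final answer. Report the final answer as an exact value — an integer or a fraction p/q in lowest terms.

Step 1: a(2) = 1*(2) + 3*(-20) = -58; iterating: a(2)=-58, a(3)=-52, a(4)=-226, a(5)=-382, a(6)=-1060, a(7)=-2206, a(8)=-5386, a(9)=-12004, a(10)=-28162; answer -28162
Step 2: U1 = -28162; m = 12; cross terms: (30*-30 - 35*-28)=80, (35*-31 - 36*-30)=-5, (36*14 - 32*-31)=1496, (32*12 - -28*14)=776, (-28*-28 - 30*12)=424; twice the area = |2771| = 2771; area = 2771/2; answer 2771/2
Step 3: U2 = 2771/2; threaded value p + q = 2773; d = -10; -3*(-10)^2 + 8*(-10)^1 + 3 = (-300) + (-80) + (3) = -377; answer -377
Step 4: U3 = -377; w = -19; f(3) = 3*(40) + 3*(49) - 1*(-19) = 286; iterating: f(3)=286, f(4)=929, f(5)=3605, f(6)=13316, f(7)=49834, f(8)=185845, f(9)=693721, f(10)=2588864; answer 2588864

2588864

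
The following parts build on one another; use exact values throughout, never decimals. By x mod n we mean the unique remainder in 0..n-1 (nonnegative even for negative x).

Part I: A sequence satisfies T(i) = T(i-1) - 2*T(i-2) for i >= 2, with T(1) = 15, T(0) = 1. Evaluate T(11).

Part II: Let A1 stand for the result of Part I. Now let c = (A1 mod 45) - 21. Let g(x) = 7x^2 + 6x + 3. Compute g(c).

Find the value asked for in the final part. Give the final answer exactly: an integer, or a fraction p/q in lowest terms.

1291

Part I: T(2) = 1*(15) - 2*(1) = 13; iterating: T(2)=13, T(3)=-17, T(4)=-43, T(5)=-9, T(6)=77, T(7)=95, T(8)=-59, T(9)=-249, T(10)=-131, T(11)=367; answer 367
Part II: A1 = 367; c = -14; 7*(-14)^2 + 6*(-14)^1 + 3 = (1372) + (-84) + (3) = 1291; answer 1291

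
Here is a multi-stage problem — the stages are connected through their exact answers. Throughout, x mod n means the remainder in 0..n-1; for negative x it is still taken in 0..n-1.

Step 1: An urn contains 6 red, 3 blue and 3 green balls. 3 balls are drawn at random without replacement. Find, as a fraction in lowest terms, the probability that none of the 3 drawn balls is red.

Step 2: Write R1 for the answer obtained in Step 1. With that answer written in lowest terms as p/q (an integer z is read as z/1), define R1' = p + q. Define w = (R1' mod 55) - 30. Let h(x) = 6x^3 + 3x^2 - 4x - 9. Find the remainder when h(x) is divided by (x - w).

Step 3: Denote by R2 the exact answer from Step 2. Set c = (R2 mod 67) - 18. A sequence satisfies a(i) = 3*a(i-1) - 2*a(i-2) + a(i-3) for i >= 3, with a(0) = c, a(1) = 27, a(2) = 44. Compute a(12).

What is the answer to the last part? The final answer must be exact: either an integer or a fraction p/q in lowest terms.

135455

Step 1: total draws C(12,3) = 220; favorable C(6,3) = 20; P = 1/11; answer 1/11
Step 2: R1 = 1/11; threaded value p + q = 12; w = -18; remainder = value at the root: 6*(-18)^3 + 3*(-18)^2 - 4*(-18)^1 - 9 = (-34992) + (972) + (72) + (-9) = -33957; answer -33957
Step 3: R2 = -33957; c = -6; a(3) = 3*(44) - 2*(27) + 1*(-6) = 72; iterating: a(3)=72, a(4)=155, a(5)=365, a(6)=857, a(7)=1996, a(8)=4639, a(9)=10782, a(10)=25064, a(11)=58267, a(12)=135455; answer 135455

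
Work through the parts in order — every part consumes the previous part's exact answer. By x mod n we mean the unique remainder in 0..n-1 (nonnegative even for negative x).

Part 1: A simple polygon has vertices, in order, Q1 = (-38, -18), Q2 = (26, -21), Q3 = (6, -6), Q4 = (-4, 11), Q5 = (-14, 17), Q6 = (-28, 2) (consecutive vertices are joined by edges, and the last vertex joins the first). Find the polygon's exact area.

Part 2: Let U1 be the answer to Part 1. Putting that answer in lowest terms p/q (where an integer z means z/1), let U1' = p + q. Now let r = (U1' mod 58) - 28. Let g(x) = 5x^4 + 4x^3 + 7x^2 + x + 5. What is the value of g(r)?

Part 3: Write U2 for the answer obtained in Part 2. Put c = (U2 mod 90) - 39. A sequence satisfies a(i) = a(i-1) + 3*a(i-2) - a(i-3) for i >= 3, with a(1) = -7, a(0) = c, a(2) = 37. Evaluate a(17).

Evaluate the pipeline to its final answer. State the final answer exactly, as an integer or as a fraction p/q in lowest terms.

Part 1: cross terms: (-38*-21 - 26*-18)=1266, (26*-6 - 6*-21)=-30, (6*11 - -4*-6)=42, (-4*17 - -14*11)=86, (-14*2 - -28*17)=448, (-28*-18 - -38*2)=580; twice the area = |2392| = 2392; area = 1196; answer 1196
Part 2: U1 = 1196; threaded value p + q = 1197; r = 9; 5*(9)^4 + 4*(9)^3 + 7*(9)^2 + 1*(9)^1 + 5 = (32805) + (2916) + (567) + (9) + (5) = 36302; answer 36302
Part 3: U2 = 36302; c = -7; a(3) = 1*(37) + 3*(-7) - 1*(-7) = 23; iterating: a(3)=23, a(4)=141, a(5)=173, a(6)=573, a(7)=951, a(8)=2497, a(9)=4777, a(10)=11317, a(11)=23151, a(12)=52325, a(13)=110461, a(14)=244285, a(15)=523343, a(16)=1145737, a(17)=2471481; answer 2471481

2471481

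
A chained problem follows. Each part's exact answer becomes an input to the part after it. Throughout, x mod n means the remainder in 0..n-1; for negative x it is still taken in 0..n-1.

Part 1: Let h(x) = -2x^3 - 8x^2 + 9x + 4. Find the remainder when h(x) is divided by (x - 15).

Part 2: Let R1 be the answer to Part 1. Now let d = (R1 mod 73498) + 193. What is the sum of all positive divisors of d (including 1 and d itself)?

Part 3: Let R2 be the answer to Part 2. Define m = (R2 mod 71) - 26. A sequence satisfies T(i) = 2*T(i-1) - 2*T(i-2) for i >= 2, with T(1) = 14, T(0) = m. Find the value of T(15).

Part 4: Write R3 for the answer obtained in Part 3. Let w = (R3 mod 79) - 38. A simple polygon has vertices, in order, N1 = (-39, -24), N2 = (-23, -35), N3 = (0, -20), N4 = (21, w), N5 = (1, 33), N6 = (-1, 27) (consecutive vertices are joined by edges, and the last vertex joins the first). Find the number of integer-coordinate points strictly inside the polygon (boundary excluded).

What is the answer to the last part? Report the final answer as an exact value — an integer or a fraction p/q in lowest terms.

Part 1: remainder = value at the root: -2*(15)^3 - 8*(15)^2 + 9*(15)^1 + 4 = (-6750) + (-1800) + (135) + (4) = -8411; answer -8411
Part 2: R1 = -8411; d = 65280; 65280 = 2^8 * 3 * 5 * 17; sigma = (1 + 2 + 4 + 8 + 16 + 32 + 64 + 128 + 256) * (1 + 3) * (1 + 5) * (1 + 17) = 511 * 4 * 6 * 18 = 220752; answer 220752
Part 3: R2 = 220752; m = -13; T(2) = 2*(14) - 2*(-13) = 54; iterating: T(2)=54, T(3)=80, T(4)=52, T(5)=-56, T(6)=-216, T(7)=-320, T(8)=-208, T(9)=224, T(10)=864, T(11)=1280, T(12)=832, T(13)=-896, T(14)=-3456, T(15)=-5120; answer -5120
Part 4: R3 = -5120; w = -23; cross terms: (-39*-35 - -23*-24)=813, (-23*-20 - 0*-35)=460, (0*-23 - 21*-20)=420, (21*33 - 1*-23)=716, (1*27 - -1*33)=60, (-1*-24 - -39*27)=1077; twice the area = |3546| = 3546; area = 1773; boundary points = 1 + 1 + 3 + 4 + 2 + 1 = 12; strictly interior points = area - boundary/2 + 1 = 1768; answer 1768

1768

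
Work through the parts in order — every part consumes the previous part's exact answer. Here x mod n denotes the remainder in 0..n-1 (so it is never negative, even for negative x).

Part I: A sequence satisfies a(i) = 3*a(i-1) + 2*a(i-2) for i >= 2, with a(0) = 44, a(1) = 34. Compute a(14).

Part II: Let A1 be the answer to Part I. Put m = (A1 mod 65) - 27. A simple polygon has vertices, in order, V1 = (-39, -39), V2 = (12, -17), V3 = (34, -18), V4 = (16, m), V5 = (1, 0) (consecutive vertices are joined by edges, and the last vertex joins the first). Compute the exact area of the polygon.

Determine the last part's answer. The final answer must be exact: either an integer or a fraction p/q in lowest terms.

Part I: a(2) = 3*(34) + 2*(44) = 190; iterating: a(2)=190, a(3)=638, a(4)=2294, a(5)=8158, a(6)=29062, a(7)=103502, a(8)=368630, a(9)=1312894, a(10)=4675942, a(11)=16653614, a(12)=59312726, a(13)=211245406, a(14)=752361670; answer 752361670
Part II: A1 = 752361670; m = 33; cross terms: (-39*-17 - 12*-39)=1131, (12*-18 - 34*-17)=362, (34*33 - 16*-18)=1410, (16*0 - 1*33)=-33, (1*-39 - -39*0)=-39; twice the area = |2831| = 2831; area = 2831/2; answer 2831/2

2831/2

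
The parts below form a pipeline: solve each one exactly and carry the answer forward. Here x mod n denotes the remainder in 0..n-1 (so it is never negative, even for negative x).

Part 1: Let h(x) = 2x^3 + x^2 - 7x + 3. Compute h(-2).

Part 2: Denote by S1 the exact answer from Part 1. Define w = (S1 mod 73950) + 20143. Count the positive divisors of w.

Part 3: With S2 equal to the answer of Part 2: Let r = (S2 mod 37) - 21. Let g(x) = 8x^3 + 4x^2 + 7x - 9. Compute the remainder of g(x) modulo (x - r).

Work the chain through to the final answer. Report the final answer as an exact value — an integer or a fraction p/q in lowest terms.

Part 1: 2*(-2)^3 + 1*(-2)^2 - 7*(-2)^1 + 3 = (-16) + (4) + (14) + (3) = 5; answer 5
Part 2: S1 = 5; w = 20148; 20148 = 2^2 * 3 * 23 * 73; number of divisors = (2+1) * (1+1) * (1+1) * (1+1) = 24; answer 24
Part 3: S2 = 24; r = 3; remainder = value at the root: 8*(3)^3 + 4*(3)^2 + 7*(3)^1 - 9 = (216) + (36) + (21) + (-9) = 264; answer 264

264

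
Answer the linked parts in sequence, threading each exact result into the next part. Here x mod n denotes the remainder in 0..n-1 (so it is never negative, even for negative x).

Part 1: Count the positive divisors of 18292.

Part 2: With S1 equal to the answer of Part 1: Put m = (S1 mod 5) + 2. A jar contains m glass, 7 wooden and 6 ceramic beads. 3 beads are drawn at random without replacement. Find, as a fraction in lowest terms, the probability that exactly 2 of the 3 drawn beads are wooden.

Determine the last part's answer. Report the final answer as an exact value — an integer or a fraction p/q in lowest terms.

21/68

Part 1: 18292 = 2^2 * 17 * 269; number of divisors = (2+1) * (1+1) * (1+1) = 12; answer 12
Part 2: S1 = 12; m = 4; total draws C(17,3) = 680; favorable C(7,2)*C(10,1) = 210; P = 21/68; answer 21/68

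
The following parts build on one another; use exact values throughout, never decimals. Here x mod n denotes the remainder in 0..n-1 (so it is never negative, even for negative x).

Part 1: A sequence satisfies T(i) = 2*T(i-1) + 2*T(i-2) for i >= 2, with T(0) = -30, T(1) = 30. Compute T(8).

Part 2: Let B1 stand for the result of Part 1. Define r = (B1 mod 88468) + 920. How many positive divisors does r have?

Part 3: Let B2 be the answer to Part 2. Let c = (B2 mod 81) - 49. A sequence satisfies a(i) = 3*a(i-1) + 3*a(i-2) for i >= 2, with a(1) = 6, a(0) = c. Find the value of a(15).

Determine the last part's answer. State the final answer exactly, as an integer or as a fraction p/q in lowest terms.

Part 1: T(2) = 2*(30) + 2*(-30) = 0; iterating: T(2)=0, T(3)=60, T(4)=120, T(5)=360, T(6)=960, T(7)=2640, T(8)=7200; answer 7200
Part 2: B1 = 7200; r = 8120; 8120 = 2^3 * 5 * 7 * 29; number of divisors = (3+1) * (1+1) * (1+1) * (1+1) = 32; answer 32
Part 3: B2 = 32; c = -17; a(2) = 3*(6) + 3*(-17) = -33; iterating: a(2)=-33, a(3)=-81, a(4)=-342, a(5)=-1269, a(6)=-4833, a(7)=-18306, a(8)=-69417, a(9)=-263169, a(10)=-997758, a(11)=-3782781, a(12)=-14341617, a(13)=-54373194, a(14)=-206144433, a(15)=-781552881; answer -781552881

-781552881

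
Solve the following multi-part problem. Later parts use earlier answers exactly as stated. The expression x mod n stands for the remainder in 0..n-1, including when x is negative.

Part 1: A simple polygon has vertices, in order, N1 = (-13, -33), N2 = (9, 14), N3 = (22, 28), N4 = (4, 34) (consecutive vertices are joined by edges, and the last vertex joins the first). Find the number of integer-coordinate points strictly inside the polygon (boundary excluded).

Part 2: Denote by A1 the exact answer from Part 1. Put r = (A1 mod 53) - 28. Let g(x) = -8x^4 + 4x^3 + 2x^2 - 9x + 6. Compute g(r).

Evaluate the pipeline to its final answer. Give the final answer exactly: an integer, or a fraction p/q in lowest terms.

Part 1: cross terms: (-13*14 - 9*-33)=115, (9*28 - 22*14)=-56, (22*34 - 4*28)=636, (4*-33 - -13*34)=310; twice the area = |1005| = 1005; area = 1005/2; boundary points = 1 + 1 + 6 + 1 = 9; strictly interior points = area - boundary/2 + 1 = 499; answer 499
Part 2: A1 = 499; r = -6; -8*(-6)^4 + 4*(-6)^3 + 2*(-6)^2 - 9*(-6)^1 + 6 = (-10368) + (-864) + (72) + (54) + (6) = -11100; answer -11100

-11100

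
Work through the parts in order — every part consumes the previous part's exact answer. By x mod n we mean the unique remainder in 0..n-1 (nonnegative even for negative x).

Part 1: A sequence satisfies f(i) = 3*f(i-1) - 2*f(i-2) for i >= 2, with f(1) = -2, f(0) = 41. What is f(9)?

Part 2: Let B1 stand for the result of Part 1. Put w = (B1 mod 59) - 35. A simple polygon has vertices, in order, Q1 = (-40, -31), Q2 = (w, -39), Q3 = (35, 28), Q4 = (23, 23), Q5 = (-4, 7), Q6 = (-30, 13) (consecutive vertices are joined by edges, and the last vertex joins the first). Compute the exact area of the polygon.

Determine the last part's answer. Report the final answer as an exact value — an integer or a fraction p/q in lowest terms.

Part 1: f(2) = 3*(-2) - 2*(41) = -88; iterating: f(2)=-88, f(3)=-260, f(4)=-604, f(5)=-1292, f(6)=-2668, f(7)=-5420, f(8)=-10924, f(9)=-21932; answer -21932
Part 2: B1 = -21932; w = -19; cross terms: (-40*-39 - -19*-31)=971, (-19*28 - 35*-39)=833, (35*23 - 23*28)=161, (23*7 - -4*23)=253, (-4*13 - -30*7)=158, (-30*-31 - -40*13)=1450; twice the area = |3826| = 3826; area = 1913; answer 1913

1913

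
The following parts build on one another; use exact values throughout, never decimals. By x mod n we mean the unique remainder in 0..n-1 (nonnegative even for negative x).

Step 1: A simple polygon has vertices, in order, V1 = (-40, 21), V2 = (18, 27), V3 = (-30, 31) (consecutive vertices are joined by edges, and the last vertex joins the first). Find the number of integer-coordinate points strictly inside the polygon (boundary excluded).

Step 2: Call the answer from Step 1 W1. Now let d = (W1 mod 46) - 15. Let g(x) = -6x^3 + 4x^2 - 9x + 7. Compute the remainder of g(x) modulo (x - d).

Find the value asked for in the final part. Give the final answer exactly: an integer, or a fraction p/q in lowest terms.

-2881

Step 1: cross terms: (-40*27 - 18*21)=-1458, (18*31 - -30*27)=1368, (-30*21 - -40*31)=610; twice the area = |520| = 520; area = 260; boundary points = 2 + 4 + 10 = 16; strictly interior points = area - boundary/2 + 1 = 253; answer 253
Step 2: W1 = 253; d = 8; remainder = value at the root: -6*(8)^3 + 4*(8)^2 - 9*(8)^1 + 7 = (-3072) + (256) + (-72) + (7) = -2881; answer -2881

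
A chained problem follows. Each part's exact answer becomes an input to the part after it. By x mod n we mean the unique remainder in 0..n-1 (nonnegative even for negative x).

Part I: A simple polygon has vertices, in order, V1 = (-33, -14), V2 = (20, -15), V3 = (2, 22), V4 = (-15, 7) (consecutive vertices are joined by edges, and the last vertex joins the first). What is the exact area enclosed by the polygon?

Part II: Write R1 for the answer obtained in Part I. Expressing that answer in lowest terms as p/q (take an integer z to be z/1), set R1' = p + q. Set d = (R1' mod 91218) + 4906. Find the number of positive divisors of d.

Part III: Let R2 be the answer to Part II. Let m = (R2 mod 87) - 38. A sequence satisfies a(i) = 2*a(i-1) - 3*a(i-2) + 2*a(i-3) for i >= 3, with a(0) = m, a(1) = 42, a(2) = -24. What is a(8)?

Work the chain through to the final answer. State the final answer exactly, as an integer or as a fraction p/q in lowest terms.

-776

Part I: cross terms: (-33*-15 - 20*-14)=775, (20*22 - 2*-15)=470, (2*7 - -15*22)=344, (-15*-14 - -33*7)=441; twice the area = |2030| = 2030; area = 1015; answer 1015
Part II: R1 = 1015; threaded value p + q = 1016; d = 5922; 5922 = 2 * 3^2 * 7 * 47; number of divisors = (1+1) * (2+1) * (1+1) * (1+1) = 24; answer 24
Part III: R2 = 24; m = -14; a(3) = 2*(-24) - 3*(42) + 2*(-14) = -202; iterating: a(3)=-202, a(4)=-248, a(5)=62, a(6)=464, a(7)=246, a(8)=-776; answer -776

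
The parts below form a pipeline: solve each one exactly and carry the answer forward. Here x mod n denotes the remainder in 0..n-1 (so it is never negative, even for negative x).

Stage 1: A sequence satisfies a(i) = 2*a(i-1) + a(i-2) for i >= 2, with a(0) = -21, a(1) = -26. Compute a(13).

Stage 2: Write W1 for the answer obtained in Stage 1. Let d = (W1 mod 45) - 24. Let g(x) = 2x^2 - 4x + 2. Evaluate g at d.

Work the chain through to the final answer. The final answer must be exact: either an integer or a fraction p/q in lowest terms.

722

Stage 1: a(2) = 2*(-26) + 1*(-21) = -73; iterating: a(2)=-73, a(3)=-172, a(4)=-417, a(5)=-1006, a(6)=-2429, a(7)=-5864, a(8)=-14157, a(9)=-34178, a(10)=-82513, a(11)=-199204, a(12)=-480921, a(13)=-1161046; answer -1161046
Stage 2: W1 = -1161046; d = 20; 2*(20)^2 - 4*(20)^1 + 2 = (800) + (-80) + (2) = 722; answer 722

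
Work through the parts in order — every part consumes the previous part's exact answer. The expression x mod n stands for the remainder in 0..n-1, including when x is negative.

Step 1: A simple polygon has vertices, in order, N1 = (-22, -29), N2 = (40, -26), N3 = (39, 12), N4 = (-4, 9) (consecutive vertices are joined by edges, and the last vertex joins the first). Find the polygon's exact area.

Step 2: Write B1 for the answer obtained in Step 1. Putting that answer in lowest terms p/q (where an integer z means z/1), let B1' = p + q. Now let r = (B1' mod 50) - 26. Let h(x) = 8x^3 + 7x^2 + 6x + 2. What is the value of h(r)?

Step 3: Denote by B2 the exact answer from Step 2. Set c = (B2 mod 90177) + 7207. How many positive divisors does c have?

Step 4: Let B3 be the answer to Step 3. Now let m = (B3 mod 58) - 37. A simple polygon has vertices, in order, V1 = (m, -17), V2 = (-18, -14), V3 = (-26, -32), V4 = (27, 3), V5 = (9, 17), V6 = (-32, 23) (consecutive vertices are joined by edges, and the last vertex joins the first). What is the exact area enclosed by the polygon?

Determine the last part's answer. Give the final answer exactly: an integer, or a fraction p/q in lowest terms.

1672

Step 1: cross terms: (-22*-26 - 40*-29)=1732, (40*12 - 39*-26)=1494, (39*9 - -4*12)=399, (-4*-29 - -22*9)=314; twice the area = |3939| = 3939; area = 3939/2; answer 3939/2
Step 2: B1 = 3939/2; threaded value p + q = 3941; r = 15; 8*(15)^3 + 7*(15)^2 + 6*(15)^1 + 2 = (27000) + (1575) + (90) + (2) = 28667; answer 28667
Step 3: B2 = 28667; c = 35874; 35874 = 2 * 3^2 * 1993; number of divisors = (1+1) * (2+1) * (1+1) = 12; answer 12
Step 4: B3 = 12; m = -25; cross terms: (-25*-14 - -18*-17)=44, (-18*-32 - -26*-14)=212, (-26*3 - 27*-32)=786, (27*17 - 9*3)=432, (9*23 - -32*17)=751, (-32*-17 - -25*23)=1119; twice the area = |3344| = 3344; area = 1672; answer 1672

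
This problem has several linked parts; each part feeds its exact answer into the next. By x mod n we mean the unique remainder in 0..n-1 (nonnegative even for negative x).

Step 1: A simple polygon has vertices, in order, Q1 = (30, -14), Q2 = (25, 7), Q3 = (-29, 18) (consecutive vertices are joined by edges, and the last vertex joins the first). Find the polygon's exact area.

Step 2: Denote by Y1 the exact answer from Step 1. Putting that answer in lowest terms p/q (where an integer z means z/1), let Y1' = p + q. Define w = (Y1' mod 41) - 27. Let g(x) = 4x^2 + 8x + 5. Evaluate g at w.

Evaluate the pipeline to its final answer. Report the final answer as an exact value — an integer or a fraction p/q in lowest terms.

485

Step 1: cross terms: (30*7 - 25*-14)=560, (25*18 - -29*7)=653, (-29*-14 - 30*18)=-134; twice the area = |1079| = 1079; area = 1079/2; answer 1079/2
Step 2: Y1 = 1079/2; threaded value p + q = 1081; w = -12; 4*(-12)^2 + 8*(-12)^1 + 5 = (576) + (-96) + (5) = 485; answer 485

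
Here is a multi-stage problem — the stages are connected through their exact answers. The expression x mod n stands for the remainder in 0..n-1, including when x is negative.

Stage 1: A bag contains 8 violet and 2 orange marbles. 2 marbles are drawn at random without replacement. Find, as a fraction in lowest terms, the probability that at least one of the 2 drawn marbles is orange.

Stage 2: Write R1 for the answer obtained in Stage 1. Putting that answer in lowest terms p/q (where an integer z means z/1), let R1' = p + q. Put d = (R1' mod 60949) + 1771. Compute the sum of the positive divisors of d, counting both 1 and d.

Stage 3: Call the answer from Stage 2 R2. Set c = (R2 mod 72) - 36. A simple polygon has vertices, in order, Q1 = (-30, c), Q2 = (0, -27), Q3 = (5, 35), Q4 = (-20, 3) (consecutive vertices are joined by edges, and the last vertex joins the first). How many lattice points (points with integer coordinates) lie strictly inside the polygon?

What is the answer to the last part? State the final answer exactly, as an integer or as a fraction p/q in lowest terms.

Stage 1: total draws C(10,2) = 45; complement C(8,2) = 28; favorable 45 - 28 = 17; P = 17/45; answer 17/45
Stage 2: R1 = 17/45; threaded value p + q = 62; d = 1833; 1833 = 3 * 13 * 47; sigma = (1 + 3) * (1 + 13) * (1 + 47) = 4 * 14 * 48 = 2688; answer 2688
Stage 3: R2 = 2688; c = -12; cross terms: (-30*-27 - 0*-12)=810, (0*35 - 5*-27)=135, (5*3 - -20*35)=715, (-20*-12 - -30*3)=330; twice the area = |1990| = 1990; area = 995; boundary points = 15 + 1 + 1 + 5 = 22; strictly interior points = area - boundary/2 + 1 = 985; answer 985

985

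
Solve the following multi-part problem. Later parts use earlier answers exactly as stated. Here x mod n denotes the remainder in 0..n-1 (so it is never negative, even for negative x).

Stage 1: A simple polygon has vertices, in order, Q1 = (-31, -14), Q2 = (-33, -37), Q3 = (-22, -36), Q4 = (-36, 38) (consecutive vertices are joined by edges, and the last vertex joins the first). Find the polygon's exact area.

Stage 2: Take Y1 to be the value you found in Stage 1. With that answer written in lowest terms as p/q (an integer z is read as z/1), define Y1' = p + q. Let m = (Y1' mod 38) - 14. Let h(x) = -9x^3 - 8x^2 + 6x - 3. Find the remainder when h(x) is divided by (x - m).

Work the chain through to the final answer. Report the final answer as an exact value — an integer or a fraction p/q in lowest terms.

Stage 1: cross terms: (-31*-37 - -33*-14)=685, (-33*-36 - -22*-37)=374, (-22*38 - -36*-36)=-2132, (-36*-14 - -31*38)=1682; twice the area = |609| = 609; area = 609/2; answer 609/2
Stage 2: Y1 = 609/2; threaded value p + q = 611; m = -11; remainder = value at the root: -9*(-11)^3 - 8*(-11)^2 + 6*(-11)^1 - 3 = (11979) + (-968) + (-66) + (-3) = 10942; answer 10942

10942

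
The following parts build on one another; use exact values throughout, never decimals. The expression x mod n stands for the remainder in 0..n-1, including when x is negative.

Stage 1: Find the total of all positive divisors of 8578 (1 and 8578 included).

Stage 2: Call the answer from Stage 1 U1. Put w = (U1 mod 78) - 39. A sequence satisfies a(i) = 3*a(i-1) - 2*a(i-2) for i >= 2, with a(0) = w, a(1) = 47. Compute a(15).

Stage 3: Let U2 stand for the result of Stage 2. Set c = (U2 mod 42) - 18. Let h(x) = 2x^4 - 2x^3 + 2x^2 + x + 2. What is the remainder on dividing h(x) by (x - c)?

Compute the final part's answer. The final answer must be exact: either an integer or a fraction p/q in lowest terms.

Stage 1: 8578 = 2 * 4289; sigma = (1 + 2) * (1 + 4289) = 3 * 4290 = 12870; answer 12870
Stage 2: U1 = 12870; w = -39; a(2) = 3*(47) - 2*(-39) = 219; iterating: a(2)=219, a(3)=563, a(4)=1251, a(5)=2627, a(6)=5379, a(7)=10883, a(8)=21891, a(9)=43907, a(10)=87939, a(11)=176003, a(12)=352131, a(13)=704387, a(14)=1408899, a(15)=2817923; answer 2817923
Stage 3: U2 = 2817923; c = -1; remainder = value at the root: 2*(-1)^4 - 2*(-1)^3 + 2*(-1)^2 + 1*(-1)^1 + 2 = (2) + (2) + (2) + (-1) + (2) = 7; answer 7

7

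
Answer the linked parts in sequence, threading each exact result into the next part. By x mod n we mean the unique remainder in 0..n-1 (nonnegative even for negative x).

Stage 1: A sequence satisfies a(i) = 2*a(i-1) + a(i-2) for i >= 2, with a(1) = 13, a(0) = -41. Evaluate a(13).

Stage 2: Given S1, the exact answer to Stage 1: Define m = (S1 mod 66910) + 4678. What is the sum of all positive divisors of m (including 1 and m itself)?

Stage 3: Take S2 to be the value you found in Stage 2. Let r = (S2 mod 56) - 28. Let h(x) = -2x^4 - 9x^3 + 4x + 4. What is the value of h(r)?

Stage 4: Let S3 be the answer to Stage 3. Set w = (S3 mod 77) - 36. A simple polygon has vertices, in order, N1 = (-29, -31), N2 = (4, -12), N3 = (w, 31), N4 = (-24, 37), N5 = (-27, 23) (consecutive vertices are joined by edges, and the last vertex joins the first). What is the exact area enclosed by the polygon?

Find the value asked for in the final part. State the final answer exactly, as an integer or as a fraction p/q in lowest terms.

4075/2

Stage 1: a(2) = 2*(13) + 1*(-41) = -15; iterating: a(2)=-15, a(3)=-17, a(4)=-49, a(5)=-115, a(6)=-279, a(7)=-673, a(8)=-1625, a(9)=-3923, a(10)=-9471, a(11)=-22865, a(12)=-55201, a(13)=-133267; answer -133267
Stage 2: S1 = -133267; m = 5231; 5231 is prime, so its only divisors are 1 and 5231; sigma = 1 + 5231 = 5232; answer 5232
Stage 3: S2 = 5232; r = -4; -2*(-4)^4 - 9*(-4)^3 + 4*(-4)^1 + 4 = (-512) + (576) + (-16) + (4) = 52; answer 52
Stage 4: S3 = 52; w = 16; cross terms: (-29*-12 - 4*-31)=472, (4*31 - 16*-12)=316, (16*37 - -24*31)=1336, (-24*23 - -27*37)=447, (-27*-31 - -29*23)=1504; twice the area = |4075| = 4075; area = 4075/2; answer 4075/2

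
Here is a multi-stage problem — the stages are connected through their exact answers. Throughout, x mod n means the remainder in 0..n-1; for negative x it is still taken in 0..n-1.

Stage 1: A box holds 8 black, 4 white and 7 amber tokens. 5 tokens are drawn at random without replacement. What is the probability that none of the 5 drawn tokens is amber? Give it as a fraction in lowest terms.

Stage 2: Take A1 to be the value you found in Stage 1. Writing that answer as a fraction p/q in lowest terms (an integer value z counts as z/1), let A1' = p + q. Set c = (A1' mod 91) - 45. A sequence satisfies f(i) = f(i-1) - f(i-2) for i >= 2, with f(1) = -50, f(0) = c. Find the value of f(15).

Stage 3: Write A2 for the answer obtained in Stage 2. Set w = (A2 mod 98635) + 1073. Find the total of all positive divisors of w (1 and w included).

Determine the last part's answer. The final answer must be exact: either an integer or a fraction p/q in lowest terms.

Stage 1: total draws C(19,5) = 11628; favorable C(12,5) = 792; P = 22/323; answer 22/323
Stage 2: A1 = 22/323; threaded value p + q = 345; c = 27; f(2) = 1*(-50) - 1*(27) = -77; iterating: f(2)=-77, f(3)=-27, f(4)=50, f(5)=77, f(6)=27, f(7)=-50, f(8)=-77, f(9)=-27, f(10)=50, f(11)=77, f(12)=27, f(13)=-50, f(14)=-77, f(15)=-27; answer -27
Stage 3: A2 = -27; w = 99681; 99681 = 3 * 149 * 223; sigma = (1 + 3) * (1 + 149) * (1 + 223) = 4 * 150 * 224 = 134400; answer 134400

134400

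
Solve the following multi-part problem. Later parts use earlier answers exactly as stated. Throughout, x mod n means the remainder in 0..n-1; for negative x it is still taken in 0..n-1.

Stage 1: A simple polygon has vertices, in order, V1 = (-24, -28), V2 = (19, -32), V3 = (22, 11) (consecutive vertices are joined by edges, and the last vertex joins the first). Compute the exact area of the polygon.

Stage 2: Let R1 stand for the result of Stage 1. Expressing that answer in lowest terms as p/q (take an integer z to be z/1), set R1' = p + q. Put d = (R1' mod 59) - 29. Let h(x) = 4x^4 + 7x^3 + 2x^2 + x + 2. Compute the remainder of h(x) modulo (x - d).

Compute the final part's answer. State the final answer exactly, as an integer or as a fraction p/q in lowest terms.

3432

Stage 1: cross terms: (-24*-32 - 19*-28)=1300, (19*11 - 22*-32)=913, (22*-28 - -24*11)=-352; twice the area = |1861| = 1861; area = 1861/2; answer 1861/2
Stage 2: R1 = 1861/2; threaded value p + q = 1863; d = 5; remainder = value at the root: 4*(5)^4 + 7*(5)^3 + 2*(5)^2 + 1*(5)^1 + 2 = (2500) + (875) + (50) + (5) + (2) = 3432; answer 3432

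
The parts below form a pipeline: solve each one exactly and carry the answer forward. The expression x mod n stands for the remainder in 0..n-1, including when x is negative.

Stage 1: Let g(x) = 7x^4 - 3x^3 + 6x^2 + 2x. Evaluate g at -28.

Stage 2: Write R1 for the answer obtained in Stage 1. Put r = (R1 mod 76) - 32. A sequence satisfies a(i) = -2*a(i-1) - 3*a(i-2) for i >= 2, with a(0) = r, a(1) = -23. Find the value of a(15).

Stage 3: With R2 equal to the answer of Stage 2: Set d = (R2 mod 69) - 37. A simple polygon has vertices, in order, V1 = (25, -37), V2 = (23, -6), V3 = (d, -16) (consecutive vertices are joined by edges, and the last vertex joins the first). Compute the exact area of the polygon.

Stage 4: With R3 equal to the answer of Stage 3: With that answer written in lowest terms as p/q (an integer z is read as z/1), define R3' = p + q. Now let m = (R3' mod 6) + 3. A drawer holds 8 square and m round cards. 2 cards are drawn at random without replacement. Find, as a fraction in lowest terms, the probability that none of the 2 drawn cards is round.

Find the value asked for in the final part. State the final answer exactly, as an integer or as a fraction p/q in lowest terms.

Stage 1: 7*(-28)^4 - 3*(-28)^3 + 6*(-28)^2 + 2*(-28)^1 = (4302592) + (65856) + (4704) + (-56) = 4373096; answer 4373096
Stage 2: R1 = 4373096; r = 24; a(2) = -2*(-23) - 3*(24) = -26; iterating: a(2)=-26, a(3)=121, a(4)=-164, a(5)=-35, a(6)=562, a(7)=-1019, a(8)=352, a(9)=2353, a(10)=-5762, a(11)=4465, a(12)=8356, a(13)=-30107, a(14)=35146, a(15)=20029; answer 20029
Stage 3: R2 = 20029; d = -18; cross terms: (25*-6 - 23*-37)=701, (23*-16 - -18*-6)=-476, (-18*-37 - 25*-16)=1066; twice the area = |1291| = 1291; area = 1291/2; answer 1291/2
Stage 4: R3 = 1291/2; threaded value p + q = 1293; m = 6; total draws C(14,2) = 91; favorable C(8,2) = 28; P = 4/13; answer 4/13

4/13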